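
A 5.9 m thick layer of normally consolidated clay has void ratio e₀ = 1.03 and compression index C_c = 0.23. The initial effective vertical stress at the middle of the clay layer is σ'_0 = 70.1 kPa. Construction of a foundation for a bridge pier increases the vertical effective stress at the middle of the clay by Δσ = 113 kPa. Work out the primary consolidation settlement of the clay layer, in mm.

Final effective stress: σ'_f = σ'_0 + Δσ = 70.1 + 113 = 183.1 kPa.
Normally consolidated clay, so the full stress increment lies on the virgin compression line:
S_c = C_c·H/(1+e₀)·log₁₀(σ'_f/σ'_0) = 0.23×5.9/(1+1.03)×log₁₀(183.1/70.1)
    = 0.66847 × 0.41697 = 0.2787 m

S_c ≈ 279 mm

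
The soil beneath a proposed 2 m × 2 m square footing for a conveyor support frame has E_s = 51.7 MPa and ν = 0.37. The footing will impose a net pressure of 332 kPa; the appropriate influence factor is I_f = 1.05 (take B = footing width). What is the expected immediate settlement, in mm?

S_e ≈ 11.6 mm

Immediate (elastic) settlement: S_e = q·B·(1−ν²)/E_s · I_f.
E_s = 51.7 MPa = 51700 kPa.
S_e = 332 × 2 × (1 − 0.37²) / 51700 × 1.05
    = 332 × 2 × 0.8631 / 51700 × 1.05
    = 0.01164 m = 11.64 mm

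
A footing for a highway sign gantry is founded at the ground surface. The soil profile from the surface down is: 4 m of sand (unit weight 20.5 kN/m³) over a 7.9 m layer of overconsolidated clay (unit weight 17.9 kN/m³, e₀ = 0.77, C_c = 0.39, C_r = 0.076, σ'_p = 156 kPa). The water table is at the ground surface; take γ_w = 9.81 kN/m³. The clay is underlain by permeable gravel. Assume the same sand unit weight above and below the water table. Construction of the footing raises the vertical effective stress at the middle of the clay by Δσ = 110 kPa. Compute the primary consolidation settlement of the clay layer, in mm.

S_c ≈ 236 mm

Mid-depth of clay below the ground surface: z = 4 + 7.9/2 = 7.95 m.
Total vertical stress at mid-clay: σ_v = 20.5×4 + 17.9×3.95 = 152.7 kPa.
Pore pressure: u = 9.81×(7.95 − 0) = 77.99 kPa.
Initial effective stress: σ'_0 = σ_v − u = 152.7 − 77.99 = 74.71 kPa.
Final effective stress: σ'_f = 74.71 + 110 = 184.71 kPa.
σ'_f = 184.71 > σ'_p = 156 kPa, so the stress path crosses the preconsolidation pressure — recompression up to σ'_p, then virgin compression beyond:
S_c = H/(1+e₀)·[C_r·log₁₀(σ'_p/σ'_0) + C_c·log₁₀(σ'_f/σ'_p)]
    = 7.9/1.77 × [0.076×log₁₀(156/74.71) + 0.39×log₁₀(184.71/156)]
    = 4.4633 × [0.024301 + 0.028613] = 0.2362 m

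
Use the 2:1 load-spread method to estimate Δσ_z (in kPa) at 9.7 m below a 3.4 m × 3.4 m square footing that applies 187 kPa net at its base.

By the 2:1 method the load spreads at 1 horizontal : 2 vertical, so at depth z the loaded area has grown by z in each plan dimension:
Δσ = qBL/((B+z)(L+z)) = 187×3.4×3.4/((3.4+9.7)(3.4+9.7)) = 12.597 kPa

Δσ_z ≈ 12.6 kPa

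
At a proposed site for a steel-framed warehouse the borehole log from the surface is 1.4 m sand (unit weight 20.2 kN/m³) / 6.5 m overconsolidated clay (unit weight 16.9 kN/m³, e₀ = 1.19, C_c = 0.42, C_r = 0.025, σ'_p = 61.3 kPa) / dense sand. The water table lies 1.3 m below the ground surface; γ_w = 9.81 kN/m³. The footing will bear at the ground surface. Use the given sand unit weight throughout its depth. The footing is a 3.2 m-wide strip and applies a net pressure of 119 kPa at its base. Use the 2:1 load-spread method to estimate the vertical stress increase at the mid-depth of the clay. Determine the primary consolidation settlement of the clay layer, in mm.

Mid-depth of clay below the ground surface: z = 1.4 + 6.5/2 = 4.65 m.
Total vertical stress at mid-clay: σ_v = 20.2×1.4 + 16.9×3.25 = 83.205 kPa.
Pore pressure: u = 9.81×(4.65 − 1.3) = 32.864 kPa.
Initial effective stress: σ'_0 = σ_v − u = 83.205 − 32.864 = 50.341 kPa.
Stress increase at mid-clay by the 2:1 spreading method:
Δσ = qB/(B+z) = 119×3.2/(3.2+4.65) = 48.51 kPa
Final effective stress: σ'_f = 50.341 + 48.51 = 98.851 kPa.
σ'_f = 98.851 > σ'_p = 61.3 kPa, so the stress path crosses the preconsolidation pressure — recompression up to σ'_p, then virgin compression beyond:
S_c = H/(1+e₀)·[C_r·log₁₀(σ'_p/σ'_0) + C_c·log₁₀(σ'_f/σ'_p)]
    = 6.5/2.19 × [0.025×log₁₀(61.3/50.341) + 0.42×log₁₀(98.851/61.3)]
    = 2.968 × [0.0021385 + 0.087159] = 0.265 m

S_c ≈ 265 mm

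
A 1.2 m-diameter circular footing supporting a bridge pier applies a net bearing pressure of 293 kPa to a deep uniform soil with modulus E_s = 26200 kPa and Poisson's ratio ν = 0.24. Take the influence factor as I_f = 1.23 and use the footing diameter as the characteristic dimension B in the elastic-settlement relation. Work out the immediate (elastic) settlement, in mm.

S_e ≈ 15.6 mm

Immediate (elastic) settlement: S_e = q·B·(1−ν²)/E_s · I_f.
S_e = 293 × 1.2 × (1 − 0.24²) / 26200 × 1.23
    = 293 × 1.2 × 0.9424 / 26200 × 1.23
    = 0.01556 m = 15.56 mm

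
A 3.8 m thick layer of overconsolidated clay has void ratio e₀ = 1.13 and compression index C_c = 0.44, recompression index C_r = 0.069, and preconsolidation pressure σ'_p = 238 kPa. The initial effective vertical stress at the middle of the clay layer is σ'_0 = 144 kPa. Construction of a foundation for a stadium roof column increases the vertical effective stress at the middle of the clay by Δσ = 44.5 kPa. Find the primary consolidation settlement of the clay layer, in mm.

S_c ≈ 14.4 mm

Final effective stress: σ'_f = 144 + 44.5 = 188.5 kPa.
σ'_f = 188.5 ≤ σ'_p = 238 kPa, so the clay remains overconsolidated and only the recompression index applies:
S_c = C_r·H/(1+e₀)·log₁₀(σ'_f/σ'_0) = 0.069×3.8/2.13×log₁₀(188.5/144)
    = 0.1231 × 0.11695 = 0.0144 m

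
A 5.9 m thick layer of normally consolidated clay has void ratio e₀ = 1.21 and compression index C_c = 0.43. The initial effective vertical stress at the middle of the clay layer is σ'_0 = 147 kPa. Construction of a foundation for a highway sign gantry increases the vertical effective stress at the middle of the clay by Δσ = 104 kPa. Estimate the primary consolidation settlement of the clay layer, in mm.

Final effective stress: σ'_f = σ'_0 + Δσ = 147 + 104 = 251 kPa.
Normally consolidated clay, so the full stress increment lies on the virgin compression line:
S_c = C_c·H/(1+e₀)·log₁₀(σ'_f/σ'_0) = 0.43×5.9/(1+1.21)×log₁₀(251/147)
    = 1.148 × 0.23236 = 0.2667 m

S_c ≈ 267 mm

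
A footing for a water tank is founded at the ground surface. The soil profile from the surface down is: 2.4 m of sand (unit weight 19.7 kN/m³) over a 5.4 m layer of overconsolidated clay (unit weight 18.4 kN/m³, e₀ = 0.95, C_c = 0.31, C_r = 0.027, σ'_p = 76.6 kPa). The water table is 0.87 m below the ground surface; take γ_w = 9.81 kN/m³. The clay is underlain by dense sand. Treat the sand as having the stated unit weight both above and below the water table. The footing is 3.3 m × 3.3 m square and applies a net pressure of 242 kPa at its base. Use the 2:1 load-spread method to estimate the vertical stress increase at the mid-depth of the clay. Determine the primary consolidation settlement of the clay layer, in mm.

Mid-depth of clay below the ground surface: z = 2.4 + 5.4/2 = 5.1 m.
Total vertical stress at mid-clay: σ_v = 19.7×2.4 + 18.4×2.7 = 96.96 kPa.
Pore pressure: u = 9.81×(5.1 − 0.87) = 41.496 kPa.
Initial effective stress: σ'_0 = σ_v − u = 96.96 − 41.496 = 55.464 kPa.
Stress increase at mid-clay by the 2:1 spreading method:
Δσ = qBL/((B+z)(L+z)) = 242×3.3×3.3/((3.3+5.1)(3.3+5.1)) = 37.349 kPa
Final effective stress: σ'_f = 55.464 + 37.349 = 92.813 kPa.
σ'_f = 92.813 > σ'_p = 76.6 kPa, so the stress path crosses the preconsolidation pressure — recompression up to σ'_p, then virgin compression beyond:
S_c = H/(1+e₀)·[C_r·log₁₀(σ'_p/σ'_0) + C_c·log₁₀(σ'_f/σ'_p)]
    = 5.4/1.95 × [0.027×log₁₀(76.6/55.464) + 0.31×log₁₀(92.813/76.6)]
    = 2.7692 × [0.0037859 + 0.025848] = 0.08206 m

S_c ≈ 82.1 mm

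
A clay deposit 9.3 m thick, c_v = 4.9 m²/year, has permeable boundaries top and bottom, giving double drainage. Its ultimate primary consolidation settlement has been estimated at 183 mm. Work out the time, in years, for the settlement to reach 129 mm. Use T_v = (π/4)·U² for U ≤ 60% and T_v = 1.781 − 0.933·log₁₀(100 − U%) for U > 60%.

Drainage path length: H_d = H/2 = 4.65 m (double drainage).
U = S(t)/S_ult = 129/183 = 0.7049.
U > 60%: T_v = 1.781 − 0.933·log₁₀(100 − 70.492) = 0.40954.
t = T_v·H_d²/c_v = 0.40954×4.65²/4.9 = 1.807 years.

t ≈ 1.81 years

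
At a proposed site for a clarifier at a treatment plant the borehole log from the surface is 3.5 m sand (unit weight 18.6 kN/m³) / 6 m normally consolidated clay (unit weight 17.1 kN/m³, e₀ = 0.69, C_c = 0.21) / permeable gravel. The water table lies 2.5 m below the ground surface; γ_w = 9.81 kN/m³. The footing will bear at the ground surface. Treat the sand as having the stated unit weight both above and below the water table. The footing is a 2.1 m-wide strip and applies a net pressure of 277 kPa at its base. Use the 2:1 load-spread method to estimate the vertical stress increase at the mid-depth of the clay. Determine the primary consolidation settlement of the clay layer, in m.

S_c ≈ 0.204 m

Mid-depth of clay below the ground surface: z = 3.5 + 6/2 = 6.5 m.
Total vertical stress at mid-clay: σ_v = 18.6×3.5 + 17.1×3 = 116.4 kPa.
Pore pressure: u = 9.81×(6.5 − 2.5) = 39.24 kPa.
Initial effective stress: σ'_0 = σ_v − u = 116.4 − 39.24 = 77.16 kPa.
Stress increase at mid-clay by the 2:1 spreading method:
Δσ = qB/(B+z) = 277×2.1/(2.1+6.5) = 67.64 kPa
Final effective stress: σ'_f = σ'_0 + Δσ = 77.16 + 67.64 = 144.8 kPa.
Normally consolidated clay, so the full stress increment lies on the virgin compression line:
S_c = C_c·H/(1+e₀)·log₁₀(σ'_f/σ'_0) = 0.21×6/(1+0.69)×log₁₀(144.8/77.16)
    = 0.74556 × 0.27338 = 0.2038 m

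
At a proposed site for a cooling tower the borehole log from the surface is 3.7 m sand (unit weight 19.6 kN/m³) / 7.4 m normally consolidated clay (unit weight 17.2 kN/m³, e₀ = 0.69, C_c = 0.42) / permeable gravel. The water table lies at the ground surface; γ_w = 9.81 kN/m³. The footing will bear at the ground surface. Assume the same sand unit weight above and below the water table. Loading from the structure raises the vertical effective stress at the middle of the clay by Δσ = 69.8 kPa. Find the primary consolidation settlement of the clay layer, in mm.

S_c ≈ 592 mm

Mid-depth of clay below the ground surface: z = 3.7 + 7.4/2 = 7.4 m.
Total vertical stress at mid-clay: σ_v = 19.6×3.7 + 17.2×3.7 = 136.16 kPa.
Pore pressure: u = 9.81×(7.4 − 0) = 72.594 kPa.
Initial effective stress: σ'_0 = σ_v − u = 136.16 − 72.594 = 63.566 kPa.
Final effective stress: σ'_f = σ'_0 + Δσ = 63.566 + 69.8 = 133.37 kPa.
Normally consolidated clay, so the full stress increment lies on the virgin compression line:
S_c = C_c·H/(1+e₀)·log₁₀(σ'_f/σ'_0) = 0.42×7.4/(1+0.69)×log₁₀(133.37/63.566)
    = 1.8391 × 0.32183 = 0.5919 m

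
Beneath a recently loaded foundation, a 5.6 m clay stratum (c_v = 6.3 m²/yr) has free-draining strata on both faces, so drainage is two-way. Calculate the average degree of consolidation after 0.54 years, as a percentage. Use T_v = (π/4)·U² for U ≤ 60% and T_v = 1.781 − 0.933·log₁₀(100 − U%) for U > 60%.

U ≈ 72.2 %

Drainage path length: H_d = H/2 = 2.8 m (double drainage).
T_v = c_v·t/H_d² = 6.3×0.54/2.8² = 0.43393.
T_v = 0.43393 corresponds to the U > 60% branch:
U = 1 − 10^((1.781 − T_v)/0.933)/100 = 0.7222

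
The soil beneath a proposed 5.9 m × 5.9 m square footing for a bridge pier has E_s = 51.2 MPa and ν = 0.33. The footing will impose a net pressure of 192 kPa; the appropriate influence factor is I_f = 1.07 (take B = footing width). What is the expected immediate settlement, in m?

Immediate (elastic) settlement: S_e = q·B·(1−ν²)/E_s · I_f.
E_s = 51.2 MPa = 51200 kPa.
S_e = 192 × 5.9 × (1 − 0.33²) / 51200 × 1.07
    = 192 × 5.9 × 0.8911 / 51200 × 1.07
    = 0.0211 m

S_e ≈ 0.0211 m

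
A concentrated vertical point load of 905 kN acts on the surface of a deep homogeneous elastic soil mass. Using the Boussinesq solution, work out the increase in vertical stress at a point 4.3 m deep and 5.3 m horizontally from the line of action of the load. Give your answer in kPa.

Δσ_z ≈ 2.32 kPa

Boussinesq vertical stress below a point load on an elastic half-space:
Δσ_z = 3P/(2πz²) · [1 + (r/z)²]^(−5/2)
r/z = 5.3/4.3 = 1.2326; [1+(r/z)²]^(−5/2) = 0.099276.
Δσ_z = 3×905/(2π×4.3²) × 0.099276 = 23.37 × 0.099276 = 2.32 kPa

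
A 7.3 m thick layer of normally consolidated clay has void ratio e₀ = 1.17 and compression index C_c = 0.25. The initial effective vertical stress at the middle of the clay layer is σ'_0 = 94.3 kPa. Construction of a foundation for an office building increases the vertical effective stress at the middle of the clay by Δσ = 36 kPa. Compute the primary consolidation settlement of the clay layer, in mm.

S_c ≈ 118 mm

Final effective stress: σ'_f = σ'_0 + Δσ = 94.3 + 36 = 130.3 kPa.
Normally consolidated clay, so the full stress increment lies on the virgin compression line:
S_c = C_c·H/(1+e₀)·log₁₀(σ'_f/σ'_0) = 0.25×7.3/(1+1.17)×log₁₀(130.3/94.3)
    = 0.84101 × 0.14043 = 0.1181 m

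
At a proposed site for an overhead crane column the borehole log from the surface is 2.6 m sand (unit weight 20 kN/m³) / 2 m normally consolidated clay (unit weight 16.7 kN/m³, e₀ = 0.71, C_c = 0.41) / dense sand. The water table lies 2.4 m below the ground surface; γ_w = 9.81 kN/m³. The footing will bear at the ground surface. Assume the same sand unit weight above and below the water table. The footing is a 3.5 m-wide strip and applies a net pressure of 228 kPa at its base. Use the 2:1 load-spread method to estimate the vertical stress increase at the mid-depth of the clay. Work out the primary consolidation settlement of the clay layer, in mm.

Mid-depth of clay below the ground surface: z = 2.6 + 2/2 = 3.6 m.
Total vertical stress at mid-clay: σ_v = 20×2.6 + 16.7×1 = 68.7 kPa.
Pore pressure: u = 9.81×(3.6 − 2.4) = 11.772 kPa.
Initial effective stress: σ'_0 = σ_v − u = 68.7 − 11.772 = 56.928 kPa.
Stress increase at mid-clay by the 2:1 spreading method:
Δσ = qB/(B+z) = 228×3.5/(3.5+3.6) = 112.39 kPa
Final effective stress: σ'_f = σ'_0 + Δσ = 56.928 + 112.39 = 169.32 kPa.
Normally consolidated clay, so the full stress increment lies on the virgin compression line:
S_c = C_c·H/(1+e₀)·log₁₀(σ'_f/σ'_0) = 0.41×2/(1+0.71)×log₁₀(169.32/56.928)
    = 0.47953 × 0.47338 = 0.227 m

S_c ≈ 227 mm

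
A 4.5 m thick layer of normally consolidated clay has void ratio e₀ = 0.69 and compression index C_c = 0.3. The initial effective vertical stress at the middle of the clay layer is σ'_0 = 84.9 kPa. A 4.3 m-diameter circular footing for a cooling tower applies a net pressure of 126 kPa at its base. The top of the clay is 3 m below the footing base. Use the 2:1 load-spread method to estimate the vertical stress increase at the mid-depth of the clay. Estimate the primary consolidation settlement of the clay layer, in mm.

S_c ≈ 91.3 mm

Mid-depth of clay below the footing base: z = 3 + 4.5/2 = 5.25 m.
Stress increase at mid-clay by the 2:1 spreading method:
Δσ ≈ qD²/(D+z)² = 126×4.3²/(4.3+5.25)² = 25.545 kPa
Final effective stress: σ'_f = σ'_0 + Δσ = 84.9 + 25.545 = 110.45 kPa.
Normally consolidated clay, so the full stress increment lies on the virgin compression line:
S_c = C_c·H/(1+e₀)·log₁₀(σ'_f/σ'_0) = 0.3×4.5/(1+0.69)×log₁₀(110.45/84.9)
    = 0.79882 × 0.11426 = 0.09127 m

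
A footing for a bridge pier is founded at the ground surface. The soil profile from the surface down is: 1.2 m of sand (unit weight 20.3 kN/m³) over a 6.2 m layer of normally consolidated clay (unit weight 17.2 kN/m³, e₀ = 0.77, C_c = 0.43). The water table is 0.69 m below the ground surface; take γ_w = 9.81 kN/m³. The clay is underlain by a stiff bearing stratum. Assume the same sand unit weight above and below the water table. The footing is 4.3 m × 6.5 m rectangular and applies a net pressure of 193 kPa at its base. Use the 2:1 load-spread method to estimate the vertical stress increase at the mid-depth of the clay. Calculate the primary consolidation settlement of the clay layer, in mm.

S_c ≈ 566 mm

Mid-depth of clay below the ground surface: z = 1.2 + 6.2/2 = 4.3 m.
Total vertical stress at mid-clay: σ_v = 20.3×1.2 + 17.2×3.1 = 77.68 kPa.
Pore pressure: u = 9.81×(4.3 − 0.69) = 35.414 kPa.
Initial effective stress: σ'_0 = σ_v − u = 77.68 − 35.414 = 42.266 kPa.
Stress increase at mid-clay by the 2:1 spreading method:
Δσ = qBL/((B+z)(L+z)) = 193×4.3×6.5/((4.3+4.3)(6.5+4.3)) = 58.079 kPa
Final effective stress: σ'_f = σ'_0 + Δσ = 42.266 + 58.079 = 100.34 kPa.
Normally consolidated clay, so the full stress increment lies on the virgin compression line:
S_c = C_c·H/(1+e₀)·log₁₀(σ'_f/σ'_0) = 0.43×6.2/(1+0.77)×log₁₀(100.34/42.266)
    = 1.5062 × 0.37548 = 0.5655 m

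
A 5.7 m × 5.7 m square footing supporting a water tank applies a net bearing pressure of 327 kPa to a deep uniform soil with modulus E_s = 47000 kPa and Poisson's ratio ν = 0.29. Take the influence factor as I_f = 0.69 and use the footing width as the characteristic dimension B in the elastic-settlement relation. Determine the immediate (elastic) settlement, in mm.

S_e ≈ 25.1 mm

Immediate (elastic) settlement: S_e = q·B·(1−ν²)/E_s · I_f.
S_e = 327 × 5.7 × (1 − 0.29²) / 47000 × 0.69
    = 327 × 5.7 × 0.9159 / 47000 × 0.69
    = 0.02506 m = 25.06 mm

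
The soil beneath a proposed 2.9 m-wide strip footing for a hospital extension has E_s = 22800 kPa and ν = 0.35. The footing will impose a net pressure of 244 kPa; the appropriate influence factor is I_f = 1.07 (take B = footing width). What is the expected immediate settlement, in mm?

S_e ≈ 29.1 mm

Immediate (elastic) settlement: S_e = q·B·(1−ν²)/E_s · I_f.
S_e = 244 × 2.9 × (1 − 0.35²) / 22800 × 1.07
    = 244 × 2.9 × 0.8775 / 22800 × 1.07
    = 0.02914 m = 29.14 mm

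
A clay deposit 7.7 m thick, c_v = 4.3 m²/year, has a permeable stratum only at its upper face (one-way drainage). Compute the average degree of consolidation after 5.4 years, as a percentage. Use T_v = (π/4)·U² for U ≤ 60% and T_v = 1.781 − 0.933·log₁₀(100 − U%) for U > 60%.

Drainage path length: H_d = H = 7.7 m (single drainage).
T_v = c_v·t/H_d² = 4.3×5.4/7.7² = 0.39163.
T_v = 0.39163 corresponds to the U > 60% branch:
U = 1 − 10^((1.781 − T_v)/0.933)/100 = 0.6916

U ≈ 69.2 %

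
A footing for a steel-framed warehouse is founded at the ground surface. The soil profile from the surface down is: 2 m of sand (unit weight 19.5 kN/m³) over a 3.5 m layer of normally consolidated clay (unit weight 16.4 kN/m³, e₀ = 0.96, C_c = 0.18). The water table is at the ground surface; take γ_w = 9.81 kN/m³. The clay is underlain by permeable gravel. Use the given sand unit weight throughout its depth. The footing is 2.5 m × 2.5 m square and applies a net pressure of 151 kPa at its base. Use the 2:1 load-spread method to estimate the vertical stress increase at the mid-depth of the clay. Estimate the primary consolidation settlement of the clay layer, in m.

Mid-depth of clay below the ground surface: z = 2 + 3.5/2 = 3.75 m.
Total vertical stress at mid-clay: σ_v = 19.5×2 + 16.4×1.75 = 67.7 kPa.
Pore pressure: u = 9.81×(3.75 − 0) = 36.788 kPa.
Initial effective stress: σ'_0 = σ_v − u = 67.7 − 36.788 = 30.912 kPa.
Stress increase at mid-clay by the 2:1 spreading method:
Δσ = qBL/((B+z)(L+z)) = 151×2.5×2.5/((2.5+3.75)(2.5+3.75)) = 24.16 kPa
Final effective stress: σ'_f = σ'_0 + Δσ = 30.912 + 24.16 = 55.072 kPa.
Normally consolidated clay, so the full stress increment lies on the virgin compression line:
S_c = C_c·H/(1+e₀)·log₁₀(σ'_f/σ'_0) = 0.18×3.5/(1+0.96)×log₁₀(55.072/30.912)
    = 0.32143 × 0.2508 = 0.08061 m

S_c ≈ 0.0806 m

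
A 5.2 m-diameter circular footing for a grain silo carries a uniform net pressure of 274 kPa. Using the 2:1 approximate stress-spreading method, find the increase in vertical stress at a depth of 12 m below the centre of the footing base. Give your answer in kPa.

By the 2:1 method the load spreads at 1 horizontal : 2 vertical, so at depth z the loaded area has grown by z in each plan dimension:
Δσ ≈ qD²/(D+z)² = 274×5.2²/(5.2+12)² = 25.044 kPa

Δσ_z ≈ 25 kPa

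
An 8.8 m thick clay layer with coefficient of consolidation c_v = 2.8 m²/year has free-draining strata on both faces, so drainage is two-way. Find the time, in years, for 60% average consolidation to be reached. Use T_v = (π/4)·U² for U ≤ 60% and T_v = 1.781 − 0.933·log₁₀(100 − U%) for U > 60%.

t ≈ 1.95 years

Drainage path length: H_d = H/2 = 4.4 m (double drainage).
U ≤ 60%: T_v = (π/4)·U² = (π/4)×0.6² = 0.28274.
t = T_v·H_d²/c_v = 0.28274×4.4²/2.8 = 1.955 years.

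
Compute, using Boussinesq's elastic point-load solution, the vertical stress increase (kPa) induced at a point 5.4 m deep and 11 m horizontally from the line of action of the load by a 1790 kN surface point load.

Δσ_z ≈ 0.487 kPa

Boussinesq vertical stress below a point load on an elastic half-space:
Δσ_z = 3P/(2πz²) · [1 + (r/z)²]^(−5/2)
r/z = 11/5.4 = 2.037; [1+(r/z)²]^(−5/2) = 0.016618.
Δσ_z = 3×1790/(2π×5.4²) × 0.016618 = 29.309 × 0.016618 = 0.4871 kPa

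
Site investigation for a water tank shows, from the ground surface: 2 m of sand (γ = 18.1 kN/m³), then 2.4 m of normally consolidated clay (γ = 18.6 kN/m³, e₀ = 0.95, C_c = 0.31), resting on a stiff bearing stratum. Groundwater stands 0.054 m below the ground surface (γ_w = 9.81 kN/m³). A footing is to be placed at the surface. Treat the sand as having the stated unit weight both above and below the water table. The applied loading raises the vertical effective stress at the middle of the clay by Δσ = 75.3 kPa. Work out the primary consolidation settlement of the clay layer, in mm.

Mid-depth of clay below the ground surface: z = 2 + 2.4/2 = 3.2 m.
Total vertical stress at mid-clay: σ_v = 18.1×2 + 18.6×1.2 = 58.52 kPa.
Pore pressure: u = 9.81×(3.2 − 0.054) = 30.862 kPa.
Initial effective stress: σ'_0 = σ_v − u = 58.52 − 30.862 = 27.658 kPa.
Final effective stress: σ'_f = σ'_0 + Δσ = 27.658 + 75.3 = 102.96 kPa.
Normally consolidated clay, so the full stress increment lies on the virgin compression line:
S_c = C_c·H/(1+e₀)·log₁₀(σ'_f/σ'_0) = 0.31×2.4/(1+0.95)×log₁₀(102.96/27.658)
    = 0.38154 × 0.57085 = 0.2178 m

S_c ≈ 218 mm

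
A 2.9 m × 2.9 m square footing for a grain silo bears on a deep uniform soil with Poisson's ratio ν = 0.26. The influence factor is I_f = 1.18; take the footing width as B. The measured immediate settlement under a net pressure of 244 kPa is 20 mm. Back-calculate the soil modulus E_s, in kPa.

S_e = q·B·(1−ν²)/E_s · I_f  ⇒  E_s = q·B·(1−ν²)·I_f / S_e.
E_s = 244 × 2.9 × 0.9324 × 1.18 / 0.02 = 38930 kPa

E_s ≈ 38900 kPa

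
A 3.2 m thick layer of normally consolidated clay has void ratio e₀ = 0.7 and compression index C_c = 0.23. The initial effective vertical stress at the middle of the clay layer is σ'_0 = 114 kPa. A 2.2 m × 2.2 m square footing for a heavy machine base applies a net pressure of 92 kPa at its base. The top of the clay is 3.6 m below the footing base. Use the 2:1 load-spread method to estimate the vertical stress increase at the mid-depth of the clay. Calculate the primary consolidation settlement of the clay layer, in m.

Mid-depth of clay below the footing base: z = 3.6 + 3.2/2 = 5.2 m.
Stress increase at mid-clay by the 2:1 spreading method:
Δσ = qBL/((B+z)(L+z)) = 92×2.2×2.2/((2.2+5.2)(2.2+5.2)) = 8.1315 kPa
Final effective stress: σ'_f = σ'_0 + Δσ = 114 + 8.1315 = 122.13 kPa.
Normally consolidated clay, so the full stress increment lies on the virgin compression line:
S_c = C_c·H/(1+e₀)·log₁₀(σ'_f/σ'_0) = 0.23×3.2/(1+0.7)×log₁₀(122.13/114)
    = 0.43294 × 0.029918 = 0.01295 m

S_c ≈ 0.013 m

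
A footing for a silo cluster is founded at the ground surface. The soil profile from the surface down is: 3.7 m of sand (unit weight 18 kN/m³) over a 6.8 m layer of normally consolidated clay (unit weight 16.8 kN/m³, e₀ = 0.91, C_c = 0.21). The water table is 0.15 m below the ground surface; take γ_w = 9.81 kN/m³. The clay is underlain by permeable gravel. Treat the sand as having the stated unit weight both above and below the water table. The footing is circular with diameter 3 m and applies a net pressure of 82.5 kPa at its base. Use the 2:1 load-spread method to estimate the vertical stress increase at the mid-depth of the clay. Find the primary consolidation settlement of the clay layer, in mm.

Mid-depth of clay below the ground surface: z = 3.7 + 6.8/2 = 7.1 m.
Total vertical stress at mid-clay: σ_v = 18×3.7 + 16.8×3.4 = 123.72 kPa.
Pore pressure: u = 9.81×(7.1 − 0.15) = 68.18 kPa.
Initial effective stress: σ'_0 = σ_v − u = 123.72 − 68.18 = 55.54 kPa.
Stress increase at mid-clay by the 2:1 spreading method:
Δσ ≈ qD²/(D+z)² = 82.5×3²/(3+7.1)² = 7.2787 kPa
Final effective stress: σ'_f = σ'_0 + Δσ = 55.54 + 7.2787 = 62.819 kPa.
Normally consolidated clay, so the full stress increment lies on the virgin compression line:
S_c = C_c·H/(1+e₀)·log₁₀(σ'_f/σ'_0) = 0.21×6.8/(1+0.91)×log₁₀(62.819/55.54)
    = 0.74764 × 0.053485 = 0.03999 m

S_c ≈ 40 mm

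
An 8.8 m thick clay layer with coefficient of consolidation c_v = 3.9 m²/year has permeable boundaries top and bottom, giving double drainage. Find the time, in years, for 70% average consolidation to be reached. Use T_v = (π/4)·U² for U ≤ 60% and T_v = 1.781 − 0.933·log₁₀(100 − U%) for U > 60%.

Drainage path length: H_d = H/2 = 4.4 m (double drainage).
U > 60%: T_v = 1.781 − 0.933·log₁₀(100 − 70) = 0.40285.
t = T_v·H_d²/c_v = 0.40285×4.4²/3.9 = 2 years.

t ≈ 2 years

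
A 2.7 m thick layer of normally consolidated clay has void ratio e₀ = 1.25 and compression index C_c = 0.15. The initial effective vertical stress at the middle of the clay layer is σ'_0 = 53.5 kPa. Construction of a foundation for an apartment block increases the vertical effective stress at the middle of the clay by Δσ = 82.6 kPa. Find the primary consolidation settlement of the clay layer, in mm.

Final effective stress: σ'_f = σ'_0 + Δσ = 53.5 + 82.6 = 136.1 kPa.
Normally consolidated clay, so the full stress increment lies on the virgin compression line:
S_c = C_c·H/(1+e₀)·log₁₀(σ'_f/σ'_0) = 0.15×2.7/(1+1.25)×log₁₀(136.1/53.5)
    = 0.18 × 0.4055 = 0.07299 m

S_c ≈ 73 mm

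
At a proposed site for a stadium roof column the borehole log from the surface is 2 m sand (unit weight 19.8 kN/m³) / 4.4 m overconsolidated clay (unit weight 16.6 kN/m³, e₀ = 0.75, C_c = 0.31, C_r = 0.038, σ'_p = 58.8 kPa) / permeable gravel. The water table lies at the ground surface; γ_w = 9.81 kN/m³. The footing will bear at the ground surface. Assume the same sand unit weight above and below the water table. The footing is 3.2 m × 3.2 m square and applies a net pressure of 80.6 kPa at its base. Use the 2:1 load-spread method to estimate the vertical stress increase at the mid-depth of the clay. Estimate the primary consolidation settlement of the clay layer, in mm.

S_c ≈ 14.9 mm

Mid-depth of clay below the ground surface: z = 2 + 4.4/2 = 4.2 m.
Total vertical stress at mid-clay: σ_v = 19.8×2 + 16.6×2.2 = 76.12 kPa.
Pore pressure: u = 9.81×(4.2 − 0) = 41.202 kPa.
Initial effective stress: σ'_0 = σ_v − u = 76.12 − 41.202 = 34.918 kPa.
Stress increase at mid-clay by the 2:1 spreading method:
Δσ = qBL/((B+z)(L+z)) = 80.6×3.2×3.2/((3.2+4.2)(3.2+4.2)) = 15.072 kPa
Final effective stress: σ'_f = 34.918 + 15.072 = 49.99 kPa.
σ'_f = 49.99 ≤ σ'_p = 58.8 kPa, so the clay remains overconsolidated and only the recompression index applies:
S_c = C_r·H/(1+e₀)·log₁₀(σ'_f/σ'_0) = 0.038×4.4/1.75×log₁₀(49.99/34.918)
    = 0.095543 × 0.15583 = 0.01489 m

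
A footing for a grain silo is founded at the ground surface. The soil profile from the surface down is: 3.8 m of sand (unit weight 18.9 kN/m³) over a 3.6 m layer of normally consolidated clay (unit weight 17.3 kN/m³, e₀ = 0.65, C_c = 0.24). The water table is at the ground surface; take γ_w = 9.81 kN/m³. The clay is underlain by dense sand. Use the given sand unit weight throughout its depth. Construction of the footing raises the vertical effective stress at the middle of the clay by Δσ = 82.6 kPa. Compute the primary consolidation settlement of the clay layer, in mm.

S_c ≈ 228 mm

Mid-depth of clay below the ground surface: z = 3.8 + 3.6/2 = 5.6 m.
Total vertical stress at mid-clay: σ_v = 18.9×3.8 + 17.3×1.8 = 102.96 kPa.
Pore pressure: u = 9.81×(5.6 − 0) = 54.936 kPa.
Initial effective stress: σ'_0 = σ_v − u = 102.96 − 54.936 = 48.024 kPa.
Final effective stress: σ'_f = σ'_0 + Δσ = 48.024 + 82.6 = 130.62 kPa.
Normally consolidated clay, so the full stress increment lies on the virgin compression line:
S_c = C_c·H/(1+e₀)·log₁₀(σ'_f/σ'_0) = 0.24×3.6/(1+0.65)×log₁₀(130.62/48.024)
    = 0.52364 × 0.43455 = 0.2275 m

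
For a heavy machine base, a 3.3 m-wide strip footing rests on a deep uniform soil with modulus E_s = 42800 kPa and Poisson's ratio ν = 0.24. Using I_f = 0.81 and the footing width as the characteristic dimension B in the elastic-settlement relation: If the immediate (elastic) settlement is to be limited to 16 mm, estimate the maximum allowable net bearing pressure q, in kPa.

S_e = q·B·(1−ν²)/E_s · I_f  ⇒  q = S_e·E_s / (B·(1−ν²)·I_f).
q = 0.016 × 42800 / (3.3 × 0.9424 × 0.81) = 271.9 kPa

q ≈ 272 kPa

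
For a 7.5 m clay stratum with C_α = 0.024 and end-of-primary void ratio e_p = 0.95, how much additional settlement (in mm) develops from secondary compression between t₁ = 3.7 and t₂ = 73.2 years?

Secondary compression: S_s = C_α·H/(1+e_p)·log₁₀(t₂/t₁)
S_s = 0.024×7.5/(1+0.95)×log₁₀(73.2/3.7)
    = 0.09231 × 1.296 = 0.1197 m

S_s ≈ 120 mm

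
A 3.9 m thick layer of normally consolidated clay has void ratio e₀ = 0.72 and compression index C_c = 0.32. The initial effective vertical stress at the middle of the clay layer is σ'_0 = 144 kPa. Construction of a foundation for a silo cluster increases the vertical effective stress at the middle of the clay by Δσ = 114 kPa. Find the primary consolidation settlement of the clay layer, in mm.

Final effective stress: σ'_f = σ'_0 + Δσ = 144 + 114 = 258 kPa.
Normally consolidated clay, so the full stress increment lies on the virgin compression line:
S_c = C_c·H/(1+e₀)·log₁₀(σ'_f/σ'_0) = 0.32×3.9/(1+0.72)×log₁₀(258/144)
    = 0.72558 × 0.25326 = 0.1838 m

S_c ≈ 184 mm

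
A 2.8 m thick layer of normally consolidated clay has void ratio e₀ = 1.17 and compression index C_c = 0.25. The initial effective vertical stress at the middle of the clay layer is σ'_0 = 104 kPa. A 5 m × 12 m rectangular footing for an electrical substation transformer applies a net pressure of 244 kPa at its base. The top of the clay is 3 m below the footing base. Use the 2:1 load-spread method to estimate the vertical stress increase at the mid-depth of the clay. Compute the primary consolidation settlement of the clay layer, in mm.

Mid-depth of clay below the footing base: z = 3 + 2.8/2 = 4.4 m.
Stress increase at mid-clay by the 2:1 spreading method:
Δσ = qBL/((B+z)(L+z)) = 244×5×12/((5+4.4)(12+4.4)) = 94.966 kPa
Final effective stress: σ'_f = σ'_0 + Δσ = 104 + 94.966 = 198.97 kPa.
Normally consolidated clay, so the full stress increment lies on the virgin compression line:
S_c = C_c·H/(1+e₀)·log₁₀(σ'_f/σ'_0) = 0.25×2.8/(1+1.17)×log₁₀(198.97/104)
    = 0.32258 × 0.28175 = 0.09089 m

S_c ≈ 90.9 mm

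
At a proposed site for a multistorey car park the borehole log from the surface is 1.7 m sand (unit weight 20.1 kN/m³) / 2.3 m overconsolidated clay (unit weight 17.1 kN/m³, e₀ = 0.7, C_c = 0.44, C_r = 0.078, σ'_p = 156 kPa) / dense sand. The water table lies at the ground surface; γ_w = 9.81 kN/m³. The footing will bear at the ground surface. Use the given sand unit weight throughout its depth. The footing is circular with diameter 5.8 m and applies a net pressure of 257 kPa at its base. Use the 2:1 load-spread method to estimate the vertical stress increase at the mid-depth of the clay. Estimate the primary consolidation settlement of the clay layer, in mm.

S_c ≈ 77.8 mm

Mid-depth of clay below the ground surface: z = 1.7 + 2.3/2 = 2.85 m.
Total vertical stress at mid-clay: σ_v = 20.1×1.7 + 17.1×1.15 = 53.835 kPa.
Pore pressure: u = 9.81×(2.85 − 0) = 27.959 kPa.
Initial effective stress: σ'_0 = σ_v − u = 53.835 − 27.959 = 25.876 kPa.
Stress increase at mid-clay by the 2:1 spreading method:
Δσ ≈ qD²/(D+z)² = 257×5.8²/(5.8+2.85)² = 115.55 kPa
Final effective stress: σ'_f = 25.876 + 115.55 = 141.43 kPa.
σ'_f = 141.43 ≤ σ'_p = 156 kPa, so the clay remains overconsolidated and only the recompression index applies:
S_c = C_r·H/(1+e₀)·log₁₀(σ'_f/σ'_0) = 0.078×2.3/1.7×log₁₀(141.43/25.876)
    = 0.10553 × 0.73764 = 0.07784 m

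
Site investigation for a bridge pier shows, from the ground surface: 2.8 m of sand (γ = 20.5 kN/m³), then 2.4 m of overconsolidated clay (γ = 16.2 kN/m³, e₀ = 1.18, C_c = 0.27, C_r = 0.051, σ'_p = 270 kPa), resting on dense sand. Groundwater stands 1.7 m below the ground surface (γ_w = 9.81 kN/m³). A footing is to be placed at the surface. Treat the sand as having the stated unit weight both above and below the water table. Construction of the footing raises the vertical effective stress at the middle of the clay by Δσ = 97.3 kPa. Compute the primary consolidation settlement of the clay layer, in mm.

S_c ≈ 25 mm

Mid-depth of clay below the ground surface: z = 2.8 + 2.4/2 = 4 m.
Total vertical stress at mid-clay: σ_v = 20.5×2.8 + 16.2×1.2 = 76.84 kPa.
Pore pressure: u = 9.81×(4 − 1.7) = 22.563 kPa.
Initial effective stress: σ'_0 = σ_v − u = 76.84 − 22.563 = 54.277 kPa.
Final effective stress: σ'_f = 54.277 + 97.3 = 151.58 kPa.
σ'_f = 151.58 ≤ σ'_p = 270 kPa, so the clay remains overconsolidated and only the recompression index applies:
S_c = C_r·H/(1+e₀)·log₁₀(σ'_f/σ'_0) = 0.051×2.4/2.18×log₁₀(151.58/54.277)
    = 0.056146 × 0.44603 = 0.02504 m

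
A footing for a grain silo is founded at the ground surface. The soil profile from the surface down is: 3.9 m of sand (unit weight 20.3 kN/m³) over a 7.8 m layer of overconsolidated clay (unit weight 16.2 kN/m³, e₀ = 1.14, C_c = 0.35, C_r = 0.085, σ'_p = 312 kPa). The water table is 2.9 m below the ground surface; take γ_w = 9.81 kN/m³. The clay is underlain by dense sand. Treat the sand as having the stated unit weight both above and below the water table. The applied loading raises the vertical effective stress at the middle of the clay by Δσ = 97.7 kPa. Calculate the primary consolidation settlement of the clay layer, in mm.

S_c ≈ 95.7 mm

Mid-depth of clay below the ground surface: z = 3.9 + 7.8/2 = 7.8 m.
Total vertical stress at mid-clay: σ_v = 20.3×3.9 + 16.2×3.9 = 142.35 kPa.
Pore pressure: u = 9.81×(7.8 − 2.9) = 48.069 kPa.
Initial effective stress: σ'_0 = σ_v − u = 142.35 − 48.069 = 94.281 kPa.
Final effective stress: σ'_f = 94.281 + 97.7 = 191.98 kPa.
σ'_f = 191.98 ≤ σ'_p = 312 kPa, so the clay remains overconsolidated and only the recompression index applies:
S_c = C_r·H/(1+e₀)·log₁₀(σ'_f/σ'_0) = 0.085×7.8/2.14×log₁₀(191.98/94.281)
    = 0.30982 × 0.30883 = 0.09568 m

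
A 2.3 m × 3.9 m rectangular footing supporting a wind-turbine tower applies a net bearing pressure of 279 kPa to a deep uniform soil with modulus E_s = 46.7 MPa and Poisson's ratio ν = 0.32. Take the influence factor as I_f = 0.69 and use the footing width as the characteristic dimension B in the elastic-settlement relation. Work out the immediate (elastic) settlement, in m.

Immediate (elastic) settlement: S_e = q·B·(1−ν²)/E_s · I_f.
E_s = 46.7 MPa = 46700 kPa.
S_e = 279 × 2.3 × (1 − 0.32²) / 46700 × 0.69
    = 279 × 2.3 × 0.8976 / 46700 × 0.69
    = 0.00851 m

S_e ≈ 0.00851 m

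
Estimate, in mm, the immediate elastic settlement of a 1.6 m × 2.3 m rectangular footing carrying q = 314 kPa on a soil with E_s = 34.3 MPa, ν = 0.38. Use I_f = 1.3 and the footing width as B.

Immediate (elastic) settlement: S_e = q·B·(1−ν²)/E_s · I_f.
E_s = 34.3 MPa = 34300 kPa.
S_e = 314 × 1.6 × (1 − 0.38²) / 34300 × 1.3
    = 314 × 1.6 × 0.8556 / 34300 × 1.3
    = 0.01629 m = 16.29 mm

S_e ≈ 16.3 mm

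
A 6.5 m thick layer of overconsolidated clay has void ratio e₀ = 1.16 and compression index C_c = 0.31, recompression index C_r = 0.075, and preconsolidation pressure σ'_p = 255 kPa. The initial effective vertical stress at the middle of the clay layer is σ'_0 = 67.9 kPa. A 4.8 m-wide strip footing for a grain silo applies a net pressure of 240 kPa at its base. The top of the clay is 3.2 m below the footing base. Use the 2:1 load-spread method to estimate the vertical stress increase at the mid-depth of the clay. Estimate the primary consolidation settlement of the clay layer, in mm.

S_c ≈ 90.1 mm

Mid-depth of clay below the footing base: z = 3.2 + 6.5/2 = 6.45 m.
Stress increase at mid-clay by the 2:1 spreading method:
Δσ = qB/(B+z) = 240×4.8/(4.8+6.45) = 102.4 kPa
Final effective stress: σ'_f = 67.9 + 102.4 = 170.3 kPa.
σ'_f = 170.3 ≤ σ'_p = 255 kPa, so the clay remains overconsolidated and only the recompression index applies:
S_c = C_r·H/(1+e₀)·log₁₀(σ'_f/σ'_0) = 0.075×6.5/2.16×log₁₀(170.3/67.9)
    = 0.2257 × 0.39934 = 0.09013 m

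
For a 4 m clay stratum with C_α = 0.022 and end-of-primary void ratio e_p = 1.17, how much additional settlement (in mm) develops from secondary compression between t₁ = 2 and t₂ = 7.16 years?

S_s ≈ 22.5 mm

Secondary compression: S_s = C_α·H/(1+e_p)·log₁₀(t₂/t₁)
S_s = 0.022×4/(1+1.17)×log₁₀(7.16/2)
    = 0.04055 × 0.5539 = 0.02246 m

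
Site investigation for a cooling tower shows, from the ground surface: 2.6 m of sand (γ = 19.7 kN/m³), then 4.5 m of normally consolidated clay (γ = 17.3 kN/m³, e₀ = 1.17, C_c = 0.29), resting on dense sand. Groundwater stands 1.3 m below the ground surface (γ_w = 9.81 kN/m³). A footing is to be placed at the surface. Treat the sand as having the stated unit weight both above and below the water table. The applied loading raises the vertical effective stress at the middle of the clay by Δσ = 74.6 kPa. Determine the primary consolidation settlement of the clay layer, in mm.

Mid-depth of clay below the ground surface: z = 2.6 + 4.5/2 = 4.85 m.
Total vertical stress at mid-clay: σ_v = 19.7×2.6 + 17.3×2.25 = 90.145 kPa.
Pore pressure: u = 9.81×(4.85 − 1.3) = 34.825 kPa.
Initial effective stress: σ'_0 = σ_v − u = 90.145 − 34.825 = 55.32 kPa.
Final effective stress: σ'_f = σ'_0 + Δσ = 55.32 + 74.6 = 129.92 kPa.
Normally consolidated clay, so the full stress increment lies on the virgin compression line:
S_c = C_c·H/(1+e₀)·log₁₀(σ'_f/σ'_0) = 0.29×4.5/(1+1.17)×log₁₀(129.92/55.32)
    = 0.60138 × 0.37079 = 0.223 m

S_c ≈ 223 mm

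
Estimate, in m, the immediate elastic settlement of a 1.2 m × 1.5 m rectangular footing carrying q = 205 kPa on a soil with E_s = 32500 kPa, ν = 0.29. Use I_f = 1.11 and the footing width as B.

S_e ≈ 0.0077 m

Immediate (elastic) settlement: S_e = q·B·(1−ν²)/E_s · I_f.
S_e = 205 × 1.2 × (1 − 0.29²) / 32500 × 1.11
    = 205 × 1.2 × 0.9159 / 32500 × 1.11
    = 0.007695 m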